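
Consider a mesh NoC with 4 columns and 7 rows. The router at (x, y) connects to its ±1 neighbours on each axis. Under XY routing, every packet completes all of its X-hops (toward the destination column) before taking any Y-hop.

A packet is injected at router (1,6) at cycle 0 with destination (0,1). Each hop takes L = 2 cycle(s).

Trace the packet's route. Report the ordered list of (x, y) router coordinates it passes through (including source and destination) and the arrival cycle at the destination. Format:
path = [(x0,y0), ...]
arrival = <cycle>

path = [(1,6), (0,6), (0,5), (0,4), (0,3), (0,2), (0,1)]
arrival = 12

src (1,6)  cyc=0
W→(0,6)  cyc=2
S→(0,5)  cyc=4
S→(0,4)  cyc=6
S→(0,3)  cyc=8
S→(0,2)  cyc=10
S→(0,1)  cyc=12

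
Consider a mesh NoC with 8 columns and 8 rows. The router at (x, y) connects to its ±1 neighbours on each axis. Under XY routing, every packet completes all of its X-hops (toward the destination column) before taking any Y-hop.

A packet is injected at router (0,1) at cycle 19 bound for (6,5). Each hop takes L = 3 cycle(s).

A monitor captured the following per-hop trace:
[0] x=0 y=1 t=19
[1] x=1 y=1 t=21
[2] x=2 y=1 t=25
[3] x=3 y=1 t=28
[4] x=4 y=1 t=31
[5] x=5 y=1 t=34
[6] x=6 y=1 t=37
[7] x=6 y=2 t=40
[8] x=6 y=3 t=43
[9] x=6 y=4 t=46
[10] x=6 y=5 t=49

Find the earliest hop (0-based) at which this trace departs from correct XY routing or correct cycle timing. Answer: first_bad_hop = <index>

first_bad_hop = 1

  1: Δx=+1 Δy=+0 Δt=2 [BAD: Δcyc=2≠L]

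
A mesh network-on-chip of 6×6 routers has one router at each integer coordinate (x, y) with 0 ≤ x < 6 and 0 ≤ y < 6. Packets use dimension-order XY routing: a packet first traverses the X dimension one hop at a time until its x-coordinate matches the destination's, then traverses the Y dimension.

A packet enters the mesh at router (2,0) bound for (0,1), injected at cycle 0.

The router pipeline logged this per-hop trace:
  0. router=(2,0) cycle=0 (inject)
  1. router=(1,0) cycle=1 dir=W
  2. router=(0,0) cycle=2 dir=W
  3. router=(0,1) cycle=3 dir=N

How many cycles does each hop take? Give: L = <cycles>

Δcyc across hop 0→1: 1 − 0 = 1.
One hop costs L cycles, so L = 1.

L = 1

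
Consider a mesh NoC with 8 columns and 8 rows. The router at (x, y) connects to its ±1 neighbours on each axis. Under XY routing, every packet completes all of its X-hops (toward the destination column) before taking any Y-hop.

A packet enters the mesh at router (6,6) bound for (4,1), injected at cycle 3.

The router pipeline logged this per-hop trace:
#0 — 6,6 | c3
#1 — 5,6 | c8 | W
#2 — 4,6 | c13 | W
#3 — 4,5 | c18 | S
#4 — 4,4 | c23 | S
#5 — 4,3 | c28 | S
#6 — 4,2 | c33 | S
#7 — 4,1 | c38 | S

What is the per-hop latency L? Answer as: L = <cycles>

cyc[1] − cyc[0] = 8 − 3 = 5.
That increment is L by definition: L = 5.

L = 5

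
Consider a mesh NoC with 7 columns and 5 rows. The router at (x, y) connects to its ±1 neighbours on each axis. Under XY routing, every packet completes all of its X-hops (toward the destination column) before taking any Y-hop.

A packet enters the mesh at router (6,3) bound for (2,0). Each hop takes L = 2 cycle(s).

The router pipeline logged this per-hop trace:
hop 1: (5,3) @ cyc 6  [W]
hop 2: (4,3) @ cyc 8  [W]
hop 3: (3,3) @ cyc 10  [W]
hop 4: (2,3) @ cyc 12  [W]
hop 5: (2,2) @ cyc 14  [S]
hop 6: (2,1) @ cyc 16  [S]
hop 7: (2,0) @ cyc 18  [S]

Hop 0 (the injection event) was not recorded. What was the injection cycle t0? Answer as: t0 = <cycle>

t0 = 4

Hop 1 reached at cycle 6; hop k is at t0 + k·L.
Therefore t0 = 6 − L = 4.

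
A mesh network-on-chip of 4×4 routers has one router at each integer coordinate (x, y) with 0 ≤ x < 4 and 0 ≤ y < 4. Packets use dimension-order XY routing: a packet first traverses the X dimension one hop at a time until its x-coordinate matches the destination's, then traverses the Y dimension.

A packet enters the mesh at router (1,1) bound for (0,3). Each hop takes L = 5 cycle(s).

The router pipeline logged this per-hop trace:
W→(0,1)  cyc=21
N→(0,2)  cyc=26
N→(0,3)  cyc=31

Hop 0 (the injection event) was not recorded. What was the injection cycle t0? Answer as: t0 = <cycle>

cyc[1] = 21 and cyc[k] = t0 + k·L for every k.
t0 = cyc[1] − L = 21 − 5 = 16.

t0 = 16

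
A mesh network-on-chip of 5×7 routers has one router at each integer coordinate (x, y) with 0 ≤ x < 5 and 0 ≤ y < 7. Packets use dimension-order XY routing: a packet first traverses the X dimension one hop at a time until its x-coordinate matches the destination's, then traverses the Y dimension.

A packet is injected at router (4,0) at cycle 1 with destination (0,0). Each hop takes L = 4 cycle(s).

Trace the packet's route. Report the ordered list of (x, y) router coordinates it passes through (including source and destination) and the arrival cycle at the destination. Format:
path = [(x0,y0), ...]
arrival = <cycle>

  0. router=(4,0) cycle=1 (inject)
  1. router=(3,0) cycle=5 dir=W
  2. router=(2,0) cycle=9 dir=W
  3. router=(1,0) cycle=13 dir=W
  4. router=(0,0) cycle=17 dir=W

path = [(4,0), (3,0), (2,0), (1,0), (0,0)]
arrival = 17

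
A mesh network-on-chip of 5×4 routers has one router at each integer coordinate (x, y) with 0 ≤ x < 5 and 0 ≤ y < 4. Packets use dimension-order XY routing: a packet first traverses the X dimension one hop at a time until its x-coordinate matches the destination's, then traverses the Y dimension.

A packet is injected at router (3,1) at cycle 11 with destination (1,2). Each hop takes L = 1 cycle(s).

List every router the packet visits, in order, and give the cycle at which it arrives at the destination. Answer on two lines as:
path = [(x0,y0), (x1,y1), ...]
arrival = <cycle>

path = [(3,1), (2,1), (1,1), (1,2)]
arrival = 14

src (3,1)  cyc=11
W→(2,1)  cyc=12
W→(1,1)  cyc=13
N→(1,2)  cyc=14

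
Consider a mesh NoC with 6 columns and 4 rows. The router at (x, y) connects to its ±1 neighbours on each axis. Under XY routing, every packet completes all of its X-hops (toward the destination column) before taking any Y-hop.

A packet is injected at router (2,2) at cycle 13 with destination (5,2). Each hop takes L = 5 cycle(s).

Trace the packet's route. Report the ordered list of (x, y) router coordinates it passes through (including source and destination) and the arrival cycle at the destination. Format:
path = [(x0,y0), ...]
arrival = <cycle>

[0] x=2 y=2 t=13
[1] x=3 y=2 t=18 →E
[2] x=4 y=2 t=23 →E
[3] x=5 y=2 t=28 →E

path = [(2,2), (3,2), (4,2), (5,2)]
arrival = 28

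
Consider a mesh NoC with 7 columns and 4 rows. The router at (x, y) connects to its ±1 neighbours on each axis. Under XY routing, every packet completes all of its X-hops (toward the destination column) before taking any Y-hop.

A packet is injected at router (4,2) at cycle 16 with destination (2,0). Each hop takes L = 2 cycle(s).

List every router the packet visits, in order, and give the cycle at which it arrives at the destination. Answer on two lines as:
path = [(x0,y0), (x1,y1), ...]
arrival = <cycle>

src (4,2)  cyc=16
W→(3,2)  cyc=18
W→(2,2)  cyc=20
S→(2,1)  cyc=22
S→(2,0)  cyc=24

path = [(4,2), (3,2), (2,2), (2,1), (2,0)]
arrival = 24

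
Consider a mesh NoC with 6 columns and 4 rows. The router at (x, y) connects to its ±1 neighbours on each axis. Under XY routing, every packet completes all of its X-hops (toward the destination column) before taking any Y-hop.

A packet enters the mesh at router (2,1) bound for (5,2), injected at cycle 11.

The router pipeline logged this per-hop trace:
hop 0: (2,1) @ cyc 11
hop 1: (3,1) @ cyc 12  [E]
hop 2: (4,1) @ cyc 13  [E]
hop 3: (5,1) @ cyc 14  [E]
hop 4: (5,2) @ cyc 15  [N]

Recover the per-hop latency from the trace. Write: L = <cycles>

cyc[1] − cyc[0] = 12 − 11 = 1.
Each hop adds L, hence L = 1.

L = 1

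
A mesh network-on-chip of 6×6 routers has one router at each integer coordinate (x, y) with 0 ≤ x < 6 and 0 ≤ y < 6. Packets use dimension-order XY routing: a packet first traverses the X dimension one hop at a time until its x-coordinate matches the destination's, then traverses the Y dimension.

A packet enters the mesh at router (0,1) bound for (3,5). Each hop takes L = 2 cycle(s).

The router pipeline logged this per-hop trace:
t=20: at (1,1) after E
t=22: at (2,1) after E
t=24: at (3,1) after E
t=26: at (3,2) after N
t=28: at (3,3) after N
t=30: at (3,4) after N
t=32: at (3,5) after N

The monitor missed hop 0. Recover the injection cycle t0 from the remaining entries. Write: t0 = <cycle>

The first recorded entry is hop 1 at cycle 20.
t0 = cyc[1] − L = 20 − 2 = 18.

t0 = 18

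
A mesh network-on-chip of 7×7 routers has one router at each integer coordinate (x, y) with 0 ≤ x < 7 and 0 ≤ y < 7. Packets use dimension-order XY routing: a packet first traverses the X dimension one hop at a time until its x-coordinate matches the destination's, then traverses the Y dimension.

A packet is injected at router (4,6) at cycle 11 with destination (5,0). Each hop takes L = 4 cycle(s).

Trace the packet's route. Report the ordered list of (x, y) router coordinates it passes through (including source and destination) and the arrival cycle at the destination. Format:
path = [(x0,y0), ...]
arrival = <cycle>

path = [(4,6), (5,6), (5,5), (5,4), (5,3), (5,2), (5,1), (5,0)]
arrival = 39

#0 — 4,6 | c11
#1 — 5,6 | c15 | E
#2 — 5,5 | c19 | S
#3 — 5,4 | c23 | S
#4 — 5,3 | c27 | S
#5 — 5,2 | c31 | S
#6 — 5,1 | c35 | S
#7 — 5,0 | c39 | S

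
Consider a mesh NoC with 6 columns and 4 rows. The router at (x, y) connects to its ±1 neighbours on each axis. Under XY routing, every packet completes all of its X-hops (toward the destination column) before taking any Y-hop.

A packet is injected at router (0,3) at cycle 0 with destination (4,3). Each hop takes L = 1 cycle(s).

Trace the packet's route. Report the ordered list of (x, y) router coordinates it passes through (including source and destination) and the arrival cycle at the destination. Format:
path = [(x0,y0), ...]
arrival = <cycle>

t=0: at (0,3)
t=1: at (1,3) after E
t=2: at (2,3) after E
t=3: at (3,3) after E
t=4: at (4,3) after E

path = [(0,3), (1,3), (2,3), (3,3), (4,3)]
arrival = 4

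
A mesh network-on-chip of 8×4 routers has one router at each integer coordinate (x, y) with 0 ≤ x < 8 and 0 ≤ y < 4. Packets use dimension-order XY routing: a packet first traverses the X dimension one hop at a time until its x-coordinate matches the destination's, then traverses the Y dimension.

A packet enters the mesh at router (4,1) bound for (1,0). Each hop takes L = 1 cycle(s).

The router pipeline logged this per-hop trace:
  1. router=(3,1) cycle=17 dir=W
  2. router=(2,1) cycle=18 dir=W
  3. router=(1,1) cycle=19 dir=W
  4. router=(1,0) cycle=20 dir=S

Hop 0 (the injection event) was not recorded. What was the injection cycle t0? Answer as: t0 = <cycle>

t0 = 16

cyc[1] = 17 and cyc[k] = t0 + k·L for every k.
So t0 = 17 − 1·1 = 16.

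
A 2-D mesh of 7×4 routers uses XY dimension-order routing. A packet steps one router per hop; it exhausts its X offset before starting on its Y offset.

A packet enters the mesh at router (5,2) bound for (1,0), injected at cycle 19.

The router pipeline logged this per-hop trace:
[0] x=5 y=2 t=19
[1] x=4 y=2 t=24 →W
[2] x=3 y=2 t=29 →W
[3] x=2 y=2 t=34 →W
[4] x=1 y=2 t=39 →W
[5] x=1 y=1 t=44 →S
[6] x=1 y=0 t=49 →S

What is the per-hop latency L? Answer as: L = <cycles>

Between hops 0 and 1 the cycle counter advances 24 − 19 = 5.
That increment is L by definition: L = 5.

L = 5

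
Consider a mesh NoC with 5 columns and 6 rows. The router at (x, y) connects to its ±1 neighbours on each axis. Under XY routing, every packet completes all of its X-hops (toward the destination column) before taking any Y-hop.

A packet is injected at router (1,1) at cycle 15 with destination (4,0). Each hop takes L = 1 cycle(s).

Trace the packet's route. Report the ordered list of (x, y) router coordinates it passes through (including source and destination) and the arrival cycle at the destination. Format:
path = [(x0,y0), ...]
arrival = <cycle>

path = [(1,1), (2,1), (3,1), (4,1), (4,0)]
arrival = 19

[0] x=1 y=1 t=15
[1] x=2 y=1 t=16 →E
[2] x=3 y=1 t=17 →E
[3] x=4 y=1 t=18 →E
[4] x=4 y=0 t=19 →S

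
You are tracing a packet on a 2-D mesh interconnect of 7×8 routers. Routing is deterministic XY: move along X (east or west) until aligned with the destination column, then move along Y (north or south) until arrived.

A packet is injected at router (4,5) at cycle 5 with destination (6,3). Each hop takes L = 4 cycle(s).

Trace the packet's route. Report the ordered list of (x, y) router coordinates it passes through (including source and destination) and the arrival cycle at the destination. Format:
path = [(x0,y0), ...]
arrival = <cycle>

path = [(4,5), (5,5), (6,5), (6,4), (6,3)]
arrival = 21

#0 — 4,5 | c5
#1 — 5,5 | c9 | E
#2 — 6,5 | c13 | E
#3 — 6,4 | c17 | S
#4 — 6,3 | c21 | S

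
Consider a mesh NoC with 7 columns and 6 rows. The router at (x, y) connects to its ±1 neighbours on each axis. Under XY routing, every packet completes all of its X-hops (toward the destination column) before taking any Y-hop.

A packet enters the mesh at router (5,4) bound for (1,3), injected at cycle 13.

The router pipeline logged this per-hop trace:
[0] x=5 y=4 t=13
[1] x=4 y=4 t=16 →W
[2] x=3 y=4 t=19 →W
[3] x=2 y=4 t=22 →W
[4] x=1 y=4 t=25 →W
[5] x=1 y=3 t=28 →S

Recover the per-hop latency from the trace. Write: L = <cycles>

Δcyc across hop 0→1: 16 − 13 = 3.
Each hop adds L, hence L = 3.

L = 3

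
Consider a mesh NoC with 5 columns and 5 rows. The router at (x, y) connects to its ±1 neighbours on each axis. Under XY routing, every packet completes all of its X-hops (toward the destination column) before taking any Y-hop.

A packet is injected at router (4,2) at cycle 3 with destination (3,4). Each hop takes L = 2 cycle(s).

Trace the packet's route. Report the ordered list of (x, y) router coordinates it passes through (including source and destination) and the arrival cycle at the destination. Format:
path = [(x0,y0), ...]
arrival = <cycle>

  0. router=(4,2) cycle=3 (inject)
  1. router=(3,2) cycle=5 dir=W
  2. router=(3,3) cycle=7 dir=N
  3. router=(3,4) cycle=9 dir=N

path = [(4,2), (3,2), (3,3), (3,4)]
arrival = 9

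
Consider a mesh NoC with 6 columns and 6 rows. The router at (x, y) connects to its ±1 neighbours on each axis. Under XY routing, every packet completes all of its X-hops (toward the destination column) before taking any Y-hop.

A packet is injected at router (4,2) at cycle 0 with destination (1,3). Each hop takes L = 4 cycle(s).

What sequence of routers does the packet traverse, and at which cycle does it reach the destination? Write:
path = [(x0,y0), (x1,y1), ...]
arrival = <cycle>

t=0: at (4,2)
t=4: at (3,2) after W
t=8: at (2,2) after W
t=12: at (1,2) after W
t=16: at (1,3) after N

path = [(4,2), (3,2), (2,2), (1,2), (1,3)]
arrival = 16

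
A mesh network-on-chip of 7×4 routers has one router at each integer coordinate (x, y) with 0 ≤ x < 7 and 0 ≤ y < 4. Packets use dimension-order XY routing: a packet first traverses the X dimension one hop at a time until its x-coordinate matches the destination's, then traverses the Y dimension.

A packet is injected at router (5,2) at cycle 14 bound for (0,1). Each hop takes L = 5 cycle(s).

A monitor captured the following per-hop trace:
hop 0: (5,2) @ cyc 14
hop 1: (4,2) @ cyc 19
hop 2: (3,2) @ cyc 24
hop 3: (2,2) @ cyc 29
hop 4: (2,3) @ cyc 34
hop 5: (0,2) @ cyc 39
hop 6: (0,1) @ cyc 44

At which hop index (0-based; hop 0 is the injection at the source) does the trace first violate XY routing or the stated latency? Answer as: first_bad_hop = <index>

first_bad_hop = 4

[1] (-1,+0) / 5c ⇒ ok
[2] (-1,+0) / 5c ⇒ ok
[3] (-1,+0) / 5c ⇒ ok
[4] (+0,+1) / 5c ⇒ BAD: Y-move but x=2≠0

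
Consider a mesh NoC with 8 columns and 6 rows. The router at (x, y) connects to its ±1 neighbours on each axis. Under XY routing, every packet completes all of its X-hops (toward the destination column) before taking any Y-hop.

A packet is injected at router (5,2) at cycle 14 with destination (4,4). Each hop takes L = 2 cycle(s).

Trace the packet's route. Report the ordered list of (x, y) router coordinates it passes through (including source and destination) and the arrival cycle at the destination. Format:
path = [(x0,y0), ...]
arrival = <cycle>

t=14: at (5,2)
t=16: at (4,2) after W
t=18: at (4,3) after N
t=20: at (4,4) after N

path = [(5,2), (4,2), (4,3), (4,4)]
arrival = 20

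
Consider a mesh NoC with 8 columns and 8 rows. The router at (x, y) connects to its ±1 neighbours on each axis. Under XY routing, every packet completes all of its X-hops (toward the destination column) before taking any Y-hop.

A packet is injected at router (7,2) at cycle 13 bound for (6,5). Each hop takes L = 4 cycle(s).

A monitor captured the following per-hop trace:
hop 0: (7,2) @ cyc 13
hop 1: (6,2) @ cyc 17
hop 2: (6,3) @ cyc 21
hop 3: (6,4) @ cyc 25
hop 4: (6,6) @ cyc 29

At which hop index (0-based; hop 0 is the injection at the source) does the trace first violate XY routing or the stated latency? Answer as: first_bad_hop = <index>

first_bad_hop = 4

check 1→ d=(-1,0) cyc+4: ok
check 2→ d=(0,1) cyc+4: ok
check 3→ d=(0,1) cyc+4: ok
check 4→ d=(0,2) cyc+4: BAD: non-unit step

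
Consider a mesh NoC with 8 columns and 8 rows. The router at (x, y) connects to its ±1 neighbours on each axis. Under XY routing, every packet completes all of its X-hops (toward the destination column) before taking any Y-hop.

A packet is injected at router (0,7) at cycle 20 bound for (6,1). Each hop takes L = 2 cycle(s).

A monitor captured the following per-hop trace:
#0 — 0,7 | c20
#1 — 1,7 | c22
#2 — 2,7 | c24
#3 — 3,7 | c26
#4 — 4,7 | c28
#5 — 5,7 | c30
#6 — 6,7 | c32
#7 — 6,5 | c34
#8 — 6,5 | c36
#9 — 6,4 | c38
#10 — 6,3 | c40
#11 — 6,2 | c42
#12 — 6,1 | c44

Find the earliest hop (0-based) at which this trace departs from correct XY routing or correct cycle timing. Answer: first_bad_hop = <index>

hop 1: step (+1,+0), +2 cyc — ok
hop 2: step (+1,+0), +2 cyc — ok
hop 3: step (+1,+0), +2 cyc — ok
hop 4: step (+1,+0), +2 cyc — ok
hop 5: step (+1,+0), +2 cyc — ok
hop 6: step (+1,+0), +2 cyc — ok
hop 7: step (+0,-2), +2 cyc — BAD: non-unit step

first_bad_hop = 7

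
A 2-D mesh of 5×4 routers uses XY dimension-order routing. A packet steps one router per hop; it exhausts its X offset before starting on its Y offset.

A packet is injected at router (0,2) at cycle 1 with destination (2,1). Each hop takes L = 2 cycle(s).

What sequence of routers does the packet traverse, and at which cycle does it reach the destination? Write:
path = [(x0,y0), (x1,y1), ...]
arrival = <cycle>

hop 0: (0,2) @ cyc 1
hop 1: (1,2) @ cyc 3  [E]
hop 2: (2,2) @ cyc 5  [E]
hop 3: (2,1) @ cyc 7  [S]

path = [(0,2), (1,2), (2,2), (2,1)]
arrival = 7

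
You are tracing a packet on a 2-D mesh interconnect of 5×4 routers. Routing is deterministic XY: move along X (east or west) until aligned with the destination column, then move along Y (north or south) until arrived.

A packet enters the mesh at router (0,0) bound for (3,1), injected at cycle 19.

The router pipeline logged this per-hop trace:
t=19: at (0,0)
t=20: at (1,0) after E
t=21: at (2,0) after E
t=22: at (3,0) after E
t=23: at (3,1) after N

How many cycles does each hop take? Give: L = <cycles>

L = 1

Between hops 0 and 1 the cycle counter advances 20 − 19 = 1.
One hop costs L cycles, so L = 1.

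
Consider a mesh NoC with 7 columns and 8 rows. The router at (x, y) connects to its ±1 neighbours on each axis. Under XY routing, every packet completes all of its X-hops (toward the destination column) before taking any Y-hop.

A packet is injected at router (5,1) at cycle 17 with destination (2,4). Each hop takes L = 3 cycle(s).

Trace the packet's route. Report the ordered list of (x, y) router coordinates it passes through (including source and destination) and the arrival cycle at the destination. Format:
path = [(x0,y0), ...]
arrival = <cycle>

path = [(5,1), (4,1), (3,1), (2,1), (2,2), (2,3), (2,4)]
arrival = 35

src (5,1)  cyc=17
W→(4,1)  cyc=20
W→(3,1)  cyc=23
W→(2,1)  cyc=26
N→(2,2)  cyc=29
N→(2,3)  cyc=32
N→(2,4)  cyc=35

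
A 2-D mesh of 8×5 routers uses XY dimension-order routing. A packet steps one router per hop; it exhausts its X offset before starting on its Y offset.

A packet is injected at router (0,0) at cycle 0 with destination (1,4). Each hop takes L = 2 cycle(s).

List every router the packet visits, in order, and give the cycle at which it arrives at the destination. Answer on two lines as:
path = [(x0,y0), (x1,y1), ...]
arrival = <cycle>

path = [(0,0), (1,0), (1,1), (1,2), (1,3), (1,4)]
arrival = 10

  0. router=(0,0) cycle=0 (inject)
  1. router=(1,0) cycle=2 dir=E
  2. router=(1,1) cycle=4 dir=N
  3. router=(1,2) cycle=6 dir=N
  4. router=(1,3) cycle=8 dir=N
  5. router=(1,4) cycle=10 dir=N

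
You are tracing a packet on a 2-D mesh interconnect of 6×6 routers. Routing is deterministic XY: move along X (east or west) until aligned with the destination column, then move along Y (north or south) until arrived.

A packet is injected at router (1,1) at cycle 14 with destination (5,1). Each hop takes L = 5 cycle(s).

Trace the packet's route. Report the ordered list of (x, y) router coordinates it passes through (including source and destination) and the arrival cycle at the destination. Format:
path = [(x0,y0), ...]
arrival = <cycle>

path = [(1,1), (2,1), (3,1), (4,1), (5,1)]
arrival = 34

  0. router=(1,1) cycle=14 (inject)
  1. router=(2,1) cycle=19 dir=E
  2. router=(3,1) cycle=24 dir=E
  3. router=(4,1) cycle=29 dir=E
  4. router=(5,1) cycle=34 dir=E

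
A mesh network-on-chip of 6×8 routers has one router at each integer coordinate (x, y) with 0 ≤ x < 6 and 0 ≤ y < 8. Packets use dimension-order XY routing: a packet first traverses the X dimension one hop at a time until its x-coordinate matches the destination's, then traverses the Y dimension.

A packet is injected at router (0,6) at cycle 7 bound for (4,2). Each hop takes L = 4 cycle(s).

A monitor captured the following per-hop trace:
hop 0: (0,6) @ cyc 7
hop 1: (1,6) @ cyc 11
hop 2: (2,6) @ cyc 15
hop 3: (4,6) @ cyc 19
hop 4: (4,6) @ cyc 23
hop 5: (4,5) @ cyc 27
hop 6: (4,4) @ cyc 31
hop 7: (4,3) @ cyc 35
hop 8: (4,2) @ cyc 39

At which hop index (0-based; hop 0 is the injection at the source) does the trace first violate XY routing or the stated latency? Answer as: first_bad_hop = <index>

[1] (+1,+0) / 4c ⇒ ok
[2] (+1,+0) / 4c ⇒ ok
[3] (+2,+0) / 4c ⇒ BAD: non-unit step

first_bad_hop = 3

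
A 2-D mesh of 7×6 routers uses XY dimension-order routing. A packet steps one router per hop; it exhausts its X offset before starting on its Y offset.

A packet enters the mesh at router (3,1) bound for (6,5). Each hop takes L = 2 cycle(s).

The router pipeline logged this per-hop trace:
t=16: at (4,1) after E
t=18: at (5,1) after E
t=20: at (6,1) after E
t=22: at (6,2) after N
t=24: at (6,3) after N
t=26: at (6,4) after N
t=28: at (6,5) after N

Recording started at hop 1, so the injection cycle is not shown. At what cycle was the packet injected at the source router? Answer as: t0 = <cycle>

t0 = 14

The first recorded entry is hop 1 at cycle 16.
t0 = cyc[1] − L = 16 − 2 = 14.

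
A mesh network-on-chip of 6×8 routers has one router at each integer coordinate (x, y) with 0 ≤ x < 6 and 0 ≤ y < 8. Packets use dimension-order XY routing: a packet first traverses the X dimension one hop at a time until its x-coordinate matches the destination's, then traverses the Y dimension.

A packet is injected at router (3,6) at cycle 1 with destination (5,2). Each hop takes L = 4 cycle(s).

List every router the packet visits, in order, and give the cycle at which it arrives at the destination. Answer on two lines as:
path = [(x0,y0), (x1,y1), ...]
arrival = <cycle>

t=1: at (3,6)
t=5: at (4,6) after E
t=9: at (5,6) after E
t=13: at (5,5) after S
t=17: at (5,4) after S
t=21: at (5,3) after S
t=25: at (5,2) after S

path = [(3,6), (4,6), (5,6), (5,5), (5,4), (5,3), (5,2)]
arrival = 25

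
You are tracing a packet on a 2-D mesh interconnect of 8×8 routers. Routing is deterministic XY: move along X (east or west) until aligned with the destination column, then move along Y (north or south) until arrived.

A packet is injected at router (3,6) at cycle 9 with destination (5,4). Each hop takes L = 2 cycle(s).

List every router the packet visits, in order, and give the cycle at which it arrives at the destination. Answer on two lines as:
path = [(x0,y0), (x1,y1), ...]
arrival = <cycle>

#0 — 3,6 | c9
#1 — 4,6 | c11 | E
#2 — 5,6 | c13 | E
#3 — 5,5 | c15 | S
#4 — 5,4 | c17 | S

path = [(3,6), (4,6), (5,6), (5,5), (5,4)]
arrival = 17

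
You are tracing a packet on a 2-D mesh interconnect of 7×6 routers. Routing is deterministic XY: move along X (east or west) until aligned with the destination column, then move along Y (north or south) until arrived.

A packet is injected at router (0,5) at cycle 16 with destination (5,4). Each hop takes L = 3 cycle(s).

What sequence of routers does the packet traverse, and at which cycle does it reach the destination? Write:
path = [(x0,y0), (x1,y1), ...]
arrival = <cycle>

#0 — 0,5 | c16
#1 — 1,5 | c19 | E
#2 — 2,5 | c22 | E
#3 — 3,5 | c25 | E
#4 — 4,5 | c28 | E
#5 — 5,5 | c31 | E
#6 — 5,4 | c34 | S

path = [(0,5), (1,5), (2,5), (3,5), (4,5), (5,5), (5,4)]
arrival = 34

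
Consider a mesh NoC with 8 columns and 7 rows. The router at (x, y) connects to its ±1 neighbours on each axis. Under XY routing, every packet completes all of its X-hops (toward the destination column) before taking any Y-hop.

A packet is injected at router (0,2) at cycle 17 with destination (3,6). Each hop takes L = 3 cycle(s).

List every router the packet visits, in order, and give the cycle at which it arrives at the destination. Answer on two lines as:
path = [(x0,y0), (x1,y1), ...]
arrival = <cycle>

hop 0: (0,2) @ cyc 17
hop 1: (1,2) @ cyc 20  [E]
hop 2: (2,2) @ cyc 23  [E]
hop 3: (3,2) @ cyc 26  [E]
hop 4: (3,3) @ cyc 29  [N]
hop 5: (3,4) @ cyc 32  [N]
hop 6: (3,5) @ cyc 35  [N]
hop 7: (3,6) @ cyc 38  [N]

path = [(0,2), (1,2), (2,2), (3,2), (3,3), (3,4), (3,5), (3,6)]
arrival = 38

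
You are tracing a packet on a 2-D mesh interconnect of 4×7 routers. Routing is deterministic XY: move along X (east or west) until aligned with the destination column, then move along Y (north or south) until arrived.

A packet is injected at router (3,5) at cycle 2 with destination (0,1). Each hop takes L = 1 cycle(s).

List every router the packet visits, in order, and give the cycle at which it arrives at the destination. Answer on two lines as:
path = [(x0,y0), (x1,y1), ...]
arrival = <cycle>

  0. router=(3,5) cycle=2 (inject)
  1. router=(2,5) cycle=3 dir=W
  2. router=(1,5) cycle=4 dir=W
  3. router=(0,5) cycle=5 dir=W
  4. router=(0,4) cycle=6 dir=S
  5. router=(0,3) cycle=7 dir=S
  6. router=(0,2) cycle=8 dir=S
  7. router=(0,1) cycle=9 dir=S

path = [(3,5), (2,5), (1,5), (0,5), (0,4), (0,3), (0,2), (0,1)]
arrival = 9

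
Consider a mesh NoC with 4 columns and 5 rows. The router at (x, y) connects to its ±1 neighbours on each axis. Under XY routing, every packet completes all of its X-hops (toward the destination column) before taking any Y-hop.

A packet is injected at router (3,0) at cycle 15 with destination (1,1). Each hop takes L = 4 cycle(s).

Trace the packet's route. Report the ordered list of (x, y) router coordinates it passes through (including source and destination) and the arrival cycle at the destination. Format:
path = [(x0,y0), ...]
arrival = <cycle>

path = [(3,0), (2,0), (1,0), (1,1)]
arrival = 27

[0] x=3 y=0 t=15
[1] x=2 y=0 t=19 →W
[2] x=1 y=0 t=23 →W
[3] x=1 y=1 t=27 →N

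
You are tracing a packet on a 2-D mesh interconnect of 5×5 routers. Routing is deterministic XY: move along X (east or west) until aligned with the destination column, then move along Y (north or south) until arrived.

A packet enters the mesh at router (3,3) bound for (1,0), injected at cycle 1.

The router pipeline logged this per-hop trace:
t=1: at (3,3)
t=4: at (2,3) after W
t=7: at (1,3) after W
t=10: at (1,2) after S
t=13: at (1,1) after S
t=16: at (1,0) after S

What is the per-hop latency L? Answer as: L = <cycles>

L = 3

Δcyc across hop 0→1: 4 − 1 = 3.
Each hop adds L, hence L = 3.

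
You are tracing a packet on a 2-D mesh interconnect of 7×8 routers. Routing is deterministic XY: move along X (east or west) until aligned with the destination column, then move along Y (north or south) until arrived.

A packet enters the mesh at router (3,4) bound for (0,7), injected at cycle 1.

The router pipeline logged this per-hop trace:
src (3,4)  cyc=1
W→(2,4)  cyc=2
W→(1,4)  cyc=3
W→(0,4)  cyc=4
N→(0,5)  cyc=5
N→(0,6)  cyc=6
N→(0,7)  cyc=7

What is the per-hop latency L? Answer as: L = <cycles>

Between hops 0 and 1 the cycle counter advances 2 − 1 = 1.
That increment is L by definition: L = 1.

L = 1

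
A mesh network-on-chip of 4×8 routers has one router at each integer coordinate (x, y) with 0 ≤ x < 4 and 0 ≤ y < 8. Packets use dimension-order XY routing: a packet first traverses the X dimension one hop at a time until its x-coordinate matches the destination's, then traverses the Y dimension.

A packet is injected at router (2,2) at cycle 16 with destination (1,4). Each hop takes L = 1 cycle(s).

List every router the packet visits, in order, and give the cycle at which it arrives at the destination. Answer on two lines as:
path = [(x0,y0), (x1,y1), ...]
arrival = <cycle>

  0. router=(2,2) cycle=16 (inject)
  1. router=(1,2) cycle=17 dir=W
  2. router=(1,3) cycle=18 dir=N
  3. router=(1,4) cycle=19 dir=N

path = [(2,2), (1,2), (1,3), (1,4)]
arrival = 19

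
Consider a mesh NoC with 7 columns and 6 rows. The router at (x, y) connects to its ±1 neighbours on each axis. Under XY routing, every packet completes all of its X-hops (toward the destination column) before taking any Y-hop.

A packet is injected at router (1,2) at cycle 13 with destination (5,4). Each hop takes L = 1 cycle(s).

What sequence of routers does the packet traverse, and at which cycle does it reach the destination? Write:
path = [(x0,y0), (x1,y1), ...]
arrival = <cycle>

path = [(1,2), (2,2), (3,2), (4,2), (5,2), (5,3), (5,4)]
arrival = 19

hop 0: (1,2) @ cyc 13
hop 1: (2,2) @ cyc 14  [E]
hop 2: (3,2) @ cyc 15  [E]
hop 3: (4,2) @ cyc 16  [E]
hop 4: (5,2) @ cyc 17  [E]
hop 5: (5,3) @ cyc 18  [N]
hop 6: (5,4) @ cyc 19  [N]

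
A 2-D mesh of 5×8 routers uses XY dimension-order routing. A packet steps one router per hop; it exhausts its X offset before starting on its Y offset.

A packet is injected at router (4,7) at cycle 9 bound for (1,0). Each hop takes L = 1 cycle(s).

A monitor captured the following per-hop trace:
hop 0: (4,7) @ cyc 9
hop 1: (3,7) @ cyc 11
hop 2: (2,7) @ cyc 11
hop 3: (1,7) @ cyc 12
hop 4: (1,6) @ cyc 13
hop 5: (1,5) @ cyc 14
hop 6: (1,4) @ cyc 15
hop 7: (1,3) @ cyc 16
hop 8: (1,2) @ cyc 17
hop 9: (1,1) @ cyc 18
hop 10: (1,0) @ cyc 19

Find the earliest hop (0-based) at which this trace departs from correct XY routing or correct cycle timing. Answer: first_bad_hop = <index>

[1] (-1,+0) / 2c ⇒ BAD: Δcyc=2≠L

first_bad_hop = 1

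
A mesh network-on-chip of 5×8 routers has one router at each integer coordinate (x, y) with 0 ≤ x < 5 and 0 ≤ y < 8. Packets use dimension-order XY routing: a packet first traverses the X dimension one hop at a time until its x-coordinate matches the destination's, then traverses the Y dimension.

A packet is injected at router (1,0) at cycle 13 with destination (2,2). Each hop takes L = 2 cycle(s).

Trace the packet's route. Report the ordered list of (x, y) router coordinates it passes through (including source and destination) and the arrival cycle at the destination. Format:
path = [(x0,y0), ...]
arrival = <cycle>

#0 — 1,0 | c13
#1 — 2,0 | c15 | E
#2 — 2,1 | c17 | N
#3 — 2,2 | c19 | N

path = [(1,0), (2,0), (2,1), (2,2)]
arrival = 19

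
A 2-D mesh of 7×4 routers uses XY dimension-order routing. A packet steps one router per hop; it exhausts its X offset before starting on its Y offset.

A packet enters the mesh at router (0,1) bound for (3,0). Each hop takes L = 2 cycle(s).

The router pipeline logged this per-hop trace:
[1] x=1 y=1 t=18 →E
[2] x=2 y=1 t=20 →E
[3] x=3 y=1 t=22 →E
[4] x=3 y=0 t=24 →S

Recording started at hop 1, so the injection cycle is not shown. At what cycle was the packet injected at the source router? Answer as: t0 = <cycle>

The first recorded entry is hop 1 at cycle 18.
Subtract one hop: t0 = 18 − 2 = 16.

t0 = 16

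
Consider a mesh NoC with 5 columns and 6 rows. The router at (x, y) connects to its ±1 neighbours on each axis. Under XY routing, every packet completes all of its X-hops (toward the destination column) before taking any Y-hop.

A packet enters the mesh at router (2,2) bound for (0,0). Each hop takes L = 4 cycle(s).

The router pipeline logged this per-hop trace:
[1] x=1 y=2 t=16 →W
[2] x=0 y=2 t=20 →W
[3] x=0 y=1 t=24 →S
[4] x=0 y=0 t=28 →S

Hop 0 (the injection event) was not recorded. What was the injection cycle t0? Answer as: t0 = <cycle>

t0 = 12

Hop 1 reached at cycle 16; hop k is at t0 + k·L.
Therefore t0 = 16 − L = 12.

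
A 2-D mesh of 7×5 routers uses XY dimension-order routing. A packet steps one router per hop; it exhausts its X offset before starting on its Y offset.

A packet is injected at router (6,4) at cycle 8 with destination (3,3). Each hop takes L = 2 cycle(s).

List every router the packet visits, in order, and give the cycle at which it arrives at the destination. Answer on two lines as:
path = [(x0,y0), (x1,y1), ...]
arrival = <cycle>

path = [(6,4), (5,4), (4,4), (3,4), (3,3)]
arrival = 16

  0. router=(6,4) cycle=8 (inject)
  1. router=(5,4) cycle=10 dir=W
  2. router=(4,4) cycle=12 dir=W
  3. router=(3,4) cycle=14 dir=W
  4. router=(3,3) cycle=16 dir=S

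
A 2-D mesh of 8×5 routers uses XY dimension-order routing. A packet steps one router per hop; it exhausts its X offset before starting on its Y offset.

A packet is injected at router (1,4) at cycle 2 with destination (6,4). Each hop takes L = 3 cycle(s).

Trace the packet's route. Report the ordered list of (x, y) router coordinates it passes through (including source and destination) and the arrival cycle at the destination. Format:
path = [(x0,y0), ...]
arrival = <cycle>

t=2: at (1,4)
t=5: at (2,4) after E
t=8: at (3,4) after E
t=11: at (4,4) after E
t=14: at (5,4) after E
t=17: at (6,4) after E

path = [(1,4), (2,4), (3,4), (4,4), (5,4), (6,4)]
arrival = 17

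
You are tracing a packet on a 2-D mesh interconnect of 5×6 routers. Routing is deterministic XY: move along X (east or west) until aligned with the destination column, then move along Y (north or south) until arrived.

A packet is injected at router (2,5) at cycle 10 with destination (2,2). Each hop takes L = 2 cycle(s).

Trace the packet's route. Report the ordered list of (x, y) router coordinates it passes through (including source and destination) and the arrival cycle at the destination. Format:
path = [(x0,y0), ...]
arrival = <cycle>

path = [(2,5), (2,4), (2,3), (2,2)]
arrival = 16

hop 0: (2,5) @ cyc 10
hop 1: (2,4) @ cyc 12  [S]
hop 2: (2,3) @ cyc 14  [S]
hop 3: (2,2) @ cyc 16  [S]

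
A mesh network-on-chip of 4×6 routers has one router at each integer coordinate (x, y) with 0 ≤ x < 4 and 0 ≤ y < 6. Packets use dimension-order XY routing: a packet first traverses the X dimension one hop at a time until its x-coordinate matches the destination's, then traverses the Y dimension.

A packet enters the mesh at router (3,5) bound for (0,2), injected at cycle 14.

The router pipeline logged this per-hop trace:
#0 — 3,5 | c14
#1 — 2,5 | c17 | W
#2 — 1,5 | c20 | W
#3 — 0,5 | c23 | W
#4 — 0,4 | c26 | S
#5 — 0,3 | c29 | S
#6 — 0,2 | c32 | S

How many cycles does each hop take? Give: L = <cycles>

L = 3

cyc[1] − cyc[0] = 17 − 14 = 3.
Per-hop latency L = Δcyc = 3.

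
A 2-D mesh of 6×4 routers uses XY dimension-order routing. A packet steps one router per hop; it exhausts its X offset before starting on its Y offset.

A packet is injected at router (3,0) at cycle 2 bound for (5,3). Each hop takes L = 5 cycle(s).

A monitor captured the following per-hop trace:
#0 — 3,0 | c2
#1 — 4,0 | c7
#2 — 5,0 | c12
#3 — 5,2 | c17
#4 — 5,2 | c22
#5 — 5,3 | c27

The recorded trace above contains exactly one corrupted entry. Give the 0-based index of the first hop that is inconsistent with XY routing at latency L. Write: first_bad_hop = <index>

check 1→ d=(1,0) cyc+5: ok
check 2→ d=(1,0) cyc+5: ok
check 3→ d=(0,2) cyc+5: BAD: non-unit step

first_bad_hop = 3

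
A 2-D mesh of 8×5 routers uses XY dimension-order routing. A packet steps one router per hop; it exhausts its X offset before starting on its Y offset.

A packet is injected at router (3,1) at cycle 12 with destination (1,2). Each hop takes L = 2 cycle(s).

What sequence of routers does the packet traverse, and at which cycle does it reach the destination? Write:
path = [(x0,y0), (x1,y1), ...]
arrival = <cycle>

hop 0: (3,1) @ cyc 12
hop 1: (2,1) @ cyc 14  [W]
hop 2: (1,1) @ cyc 16  [W]
hop 3: (1,2) @ cyc 18  [N]

path = [(3,1), (2,1), (1,1), (1,2)]
arrival = 18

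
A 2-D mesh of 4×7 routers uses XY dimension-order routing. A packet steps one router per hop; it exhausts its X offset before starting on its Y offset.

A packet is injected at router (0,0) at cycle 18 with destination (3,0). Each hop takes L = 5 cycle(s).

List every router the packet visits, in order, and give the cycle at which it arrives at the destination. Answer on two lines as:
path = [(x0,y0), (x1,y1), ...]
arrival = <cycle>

path = [(0,0), (1,0), (2,0), (3,0)]
arrival = 33

  0. router=(0,0) cycle=18 (inject)
  1. router=(1,0) cycle=23 dir=E
  2. router=(2,0) cycle=28 dir=E
  3. router=(3,0) cycle=33 dir=E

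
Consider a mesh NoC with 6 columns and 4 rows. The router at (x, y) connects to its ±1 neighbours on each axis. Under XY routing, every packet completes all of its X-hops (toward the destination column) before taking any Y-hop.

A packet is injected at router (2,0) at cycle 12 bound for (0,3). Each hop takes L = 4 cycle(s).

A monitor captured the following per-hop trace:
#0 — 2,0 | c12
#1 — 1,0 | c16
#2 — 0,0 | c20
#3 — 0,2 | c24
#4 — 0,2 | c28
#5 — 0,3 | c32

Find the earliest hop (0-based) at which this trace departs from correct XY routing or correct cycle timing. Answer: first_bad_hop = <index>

first_bad_hop = 3

hop 1: step (-1,+0), +4 cyc — ok
hop 2: step (-1,+0), +4 cyc — ok
hop 3: step (+0,+2), +4 cyc — BAD: non-unit step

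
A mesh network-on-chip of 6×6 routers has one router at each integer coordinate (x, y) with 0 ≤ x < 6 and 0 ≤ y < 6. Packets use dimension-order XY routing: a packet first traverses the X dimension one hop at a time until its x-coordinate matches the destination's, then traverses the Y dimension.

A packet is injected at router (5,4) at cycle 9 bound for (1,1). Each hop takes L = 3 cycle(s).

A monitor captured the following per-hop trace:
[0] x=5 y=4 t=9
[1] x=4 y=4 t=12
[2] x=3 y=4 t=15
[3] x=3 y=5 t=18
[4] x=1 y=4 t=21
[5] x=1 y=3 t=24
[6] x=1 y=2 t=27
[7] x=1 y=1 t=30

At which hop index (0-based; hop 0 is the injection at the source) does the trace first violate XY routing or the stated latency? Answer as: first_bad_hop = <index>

check 1→ d=(-1,0) cyc+3: ok
check 2→ d=(-1,0) cyc+3: ok
check 3→ d=(0,1) cyc+3: BAD: Y-move but x=3≠1

first_bad_hop = 3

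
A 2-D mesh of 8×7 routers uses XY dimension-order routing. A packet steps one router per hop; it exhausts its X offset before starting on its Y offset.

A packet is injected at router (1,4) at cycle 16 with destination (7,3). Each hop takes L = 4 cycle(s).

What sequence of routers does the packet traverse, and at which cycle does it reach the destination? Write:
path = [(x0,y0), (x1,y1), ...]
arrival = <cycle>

path = [(1,4), (2,4), (3,4), (4,4), (5,4), (6,4), (7,4), (7,3)]
arrival = 44

[0] x=1 y=4 t=16
[1] x=2 y=4 t=20 →E
[2] x=3 y=4 t=24 →E
[3] x=4 y=4 t=28 →E
[4] x=5 y=4 t=32 →E
[5] x=6 y=4 t=36 →E
[6] x=7 y=4 t=40 →E
[7] x=7 y=3 t=44 →S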